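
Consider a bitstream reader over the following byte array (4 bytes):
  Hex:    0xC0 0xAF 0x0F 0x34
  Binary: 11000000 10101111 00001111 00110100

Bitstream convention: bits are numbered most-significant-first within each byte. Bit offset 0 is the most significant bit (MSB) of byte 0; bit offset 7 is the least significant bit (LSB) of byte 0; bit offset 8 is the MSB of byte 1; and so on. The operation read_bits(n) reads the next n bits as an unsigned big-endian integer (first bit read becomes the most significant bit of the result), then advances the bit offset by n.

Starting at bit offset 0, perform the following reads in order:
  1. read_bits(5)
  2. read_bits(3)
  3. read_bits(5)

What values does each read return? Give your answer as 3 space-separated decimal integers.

Answer: 24 0 21

Derivation:
Read 1: bits[0:5] width=5 -> value=24 (bin 11000); offset now 5 = byte 0 bit 5; 27 bits remain
Read 2: bits[5:8] width=3 -> value=0 (bin 000); offset now 8 = byte 1 bit 0; 24 bits remain
Read 3: bits[8:13] width=5 -> value=21 (bin 10101); offset now 13 = byte 1 bit 5; 19 bits remain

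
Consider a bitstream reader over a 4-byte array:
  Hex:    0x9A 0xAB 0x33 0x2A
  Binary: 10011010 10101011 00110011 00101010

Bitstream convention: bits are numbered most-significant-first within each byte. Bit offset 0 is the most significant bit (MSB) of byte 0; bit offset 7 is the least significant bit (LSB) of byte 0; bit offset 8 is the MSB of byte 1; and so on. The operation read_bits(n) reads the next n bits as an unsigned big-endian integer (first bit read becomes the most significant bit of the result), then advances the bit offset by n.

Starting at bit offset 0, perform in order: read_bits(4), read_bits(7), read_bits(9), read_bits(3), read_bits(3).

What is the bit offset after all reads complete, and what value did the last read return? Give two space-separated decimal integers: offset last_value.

Answer: 26 4

Derivation:
Read 1: bits[0:4] width=4 -> value=9 (bin 1001); offset now 4 = byte 0 bit 4; 28 bits remain
Read 2: bits[4:11] width=7 -> value=85 (bin 1010101); offset now 11 = byte 1 bit 3; 21 bits remain
Read 3: bits[11:20] width=9 -> value=179 (bin 010110011); offset now 20 = byte 2 bit 4; 12 bits remain
Read 4: bits[20:23] width=3 -> value=1 (bin 001); offset now 23 = byte 2 bit 7; 9 bits remain
Read 5: bits[23:26] width=3 -> value=4 (bin 100); offset now 26 = byte 3 bit 2; 6 bits remain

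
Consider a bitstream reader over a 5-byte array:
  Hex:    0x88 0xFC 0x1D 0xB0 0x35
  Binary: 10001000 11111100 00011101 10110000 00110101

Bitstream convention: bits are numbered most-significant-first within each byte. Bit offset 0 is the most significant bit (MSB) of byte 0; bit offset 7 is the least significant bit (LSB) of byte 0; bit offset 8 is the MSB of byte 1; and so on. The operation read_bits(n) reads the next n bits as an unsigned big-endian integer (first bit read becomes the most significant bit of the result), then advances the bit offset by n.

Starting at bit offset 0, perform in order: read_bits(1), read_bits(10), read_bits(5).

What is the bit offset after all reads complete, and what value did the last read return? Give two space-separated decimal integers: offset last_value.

Read 1: bits[0:1] width=1 -> value=1 (bin 1); offset now 1 = byte 0 bit 1; 39 bits remain
Read 2: bits[1:11] width=10 -> value=71 (bin 0001000111); offset now 11 = byte 1 bit 3; 29 bits remain
Read 3: bits[11:16] width=5 -> value=28 (bin 11100); offset now 16 = byte 2 bit 0; 24 bits remain

Answer: 16 28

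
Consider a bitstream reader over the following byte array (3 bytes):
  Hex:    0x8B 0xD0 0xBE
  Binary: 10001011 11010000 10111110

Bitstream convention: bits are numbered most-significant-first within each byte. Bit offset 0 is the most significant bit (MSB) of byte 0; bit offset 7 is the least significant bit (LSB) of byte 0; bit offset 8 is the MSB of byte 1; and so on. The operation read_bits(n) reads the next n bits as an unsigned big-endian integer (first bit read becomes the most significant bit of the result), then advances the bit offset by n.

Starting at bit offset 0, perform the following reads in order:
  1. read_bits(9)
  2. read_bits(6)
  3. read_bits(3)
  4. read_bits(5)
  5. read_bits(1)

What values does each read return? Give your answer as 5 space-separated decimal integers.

Answer: 279 40 2 31 0

Derivation:
Read 1: bits[0:9] width=9 -> value=279 (bin 100010111); offset now 9 = byte 1 bit 1; 15 bits remain
Read 2: bits[9:15] width=6 -> value=40 (bin 101000); offset now 15 = byte 1 bit 7; 9 bits remain
Read 3: bits[15:18] width=3 -> value=2 (bin 010); offset now 18 = byte 2 bit 2; 6 bits remain
Read 4: bits[18:23] width=5 -> value=31 (bin 11111); offset now 23 = byte 2 bit 7; 1 bits remain
Read 5: bits[23:24] width=1 -> value=0 (bin 0); offset now 24 = byte 3 bit 0; 0 bits remain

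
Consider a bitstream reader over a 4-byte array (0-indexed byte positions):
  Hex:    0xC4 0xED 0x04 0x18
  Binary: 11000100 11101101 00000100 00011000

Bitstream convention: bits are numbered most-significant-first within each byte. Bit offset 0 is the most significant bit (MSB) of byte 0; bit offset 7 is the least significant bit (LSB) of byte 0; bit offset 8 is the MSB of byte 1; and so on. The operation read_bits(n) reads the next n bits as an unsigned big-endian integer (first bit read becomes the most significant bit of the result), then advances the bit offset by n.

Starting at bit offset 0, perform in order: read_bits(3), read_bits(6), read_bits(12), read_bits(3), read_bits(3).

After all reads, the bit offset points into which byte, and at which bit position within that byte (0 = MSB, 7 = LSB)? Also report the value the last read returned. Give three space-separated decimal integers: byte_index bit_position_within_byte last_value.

Answer: 3 3 0

Derivation:
Read 1: bits[0:3] width=3 -> value=6 (bin 110); offset now 3 = byte 0 bit 3; 29 bits remain
Read 2: bits[3:9] width=6 -> value=9 (bin 001001); offset now 9 = byte 1 bit 1; 23 bits remain
Read 3: bits[9:21] width=12 -> value=3488 (bin 110110100000); offset now 21 = byte 2 bit 5; 11 bits remain
Read 4: bits[21:24] width=3 -> value=4 (bin 100); offset now 24 = byte 3 bit 0; 8 bits remain
Read 5: bits[24:27] width=3 -> value=0 (bin 000); offset now 27 = byte 3 bit 3; 5 bits remain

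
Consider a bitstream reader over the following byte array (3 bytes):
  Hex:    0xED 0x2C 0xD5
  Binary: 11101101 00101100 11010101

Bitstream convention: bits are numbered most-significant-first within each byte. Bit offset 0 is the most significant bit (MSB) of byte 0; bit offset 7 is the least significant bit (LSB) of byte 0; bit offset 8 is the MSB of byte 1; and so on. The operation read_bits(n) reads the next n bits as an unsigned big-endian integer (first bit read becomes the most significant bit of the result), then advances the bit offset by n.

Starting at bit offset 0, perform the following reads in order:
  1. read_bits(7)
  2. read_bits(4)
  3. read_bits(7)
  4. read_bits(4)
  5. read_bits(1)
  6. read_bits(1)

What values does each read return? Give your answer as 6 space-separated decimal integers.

Answer: 118 9 51 5 0 1

Derivation:
Read 1: bits[0:7] width=7 -> value=118 (bin 1110110); offset now 7 = byte 0 bit 7; 17 bits remain
Read 2: bits[7:11] width=4 -> value=9 (bin 1001); offset now 11 = byte 1 bit 3; 13 bits remain
Read 3: bits[11:18] width=7 -> value=51 (bin 0110011); offset now 18 = byte 2 bit 2; 6 bits remain
Read 4: bits[18:22] width=4 -> value=5 (bin 0101); offset now 22 = byte 2 bit 6; 2 bits remain
Read 5: bits[22:23] width=1 -> value=0 (bin 0); offset now 23 = byte 2 bit 7; 1 bits remain
Read 6: bits[23:24] width=1 -> value=1 (bin 1); offset now 24 = byte 3 bit 0; 0 bits remain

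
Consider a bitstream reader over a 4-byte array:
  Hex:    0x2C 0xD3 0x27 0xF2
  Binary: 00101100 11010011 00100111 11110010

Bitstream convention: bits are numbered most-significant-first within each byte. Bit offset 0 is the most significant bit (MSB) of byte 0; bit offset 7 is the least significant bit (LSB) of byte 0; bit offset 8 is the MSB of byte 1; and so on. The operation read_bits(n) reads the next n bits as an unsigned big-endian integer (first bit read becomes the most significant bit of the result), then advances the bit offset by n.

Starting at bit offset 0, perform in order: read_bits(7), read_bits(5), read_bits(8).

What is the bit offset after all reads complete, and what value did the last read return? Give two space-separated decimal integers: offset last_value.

Read 1: bits[0:7] width=7 -> value=22 (bin 0010110); offset now 7 = byte 0 bit 7; 25 bits remain
Read 2: bits[7:12] width=5 -> value=13 (bin 01101); offset now 12 = byte 1 bit 4; 20 bits remain
Read 3: bits[12:20] width=8 -> value=50 (bin 00110010); offset now 20 = byte 2 bit 4; 12 bits remain

Answer: 20 50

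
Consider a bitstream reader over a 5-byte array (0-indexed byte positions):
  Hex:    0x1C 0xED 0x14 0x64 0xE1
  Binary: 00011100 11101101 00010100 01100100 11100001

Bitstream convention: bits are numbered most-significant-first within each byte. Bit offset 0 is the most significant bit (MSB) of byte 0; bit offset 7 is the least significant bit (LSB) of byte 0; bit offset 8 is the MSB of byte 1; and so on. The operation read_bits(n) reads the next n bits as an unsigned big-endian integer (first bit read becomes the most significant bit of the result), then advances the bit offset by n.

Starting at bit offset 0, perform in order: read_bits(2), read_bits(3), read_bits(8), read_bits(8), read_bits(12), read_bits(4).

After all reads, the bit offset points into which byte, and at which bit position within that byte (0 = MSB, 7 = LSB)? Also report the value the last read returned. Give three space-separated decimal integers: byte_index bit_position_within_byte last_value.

Read 1: bits[0:2] width=2 -> value=0 (bin 00); offset now 2 = byte 0 bit 2; 38 bits remain
Read 2: bits[2:5] width=3 -> value=3 (bin 011); offset now 5 = byte 0 bit 5; 35 bits remain
Read 3: bits[5:13] width=8 -> value=157 (bin 10011101); offset now 13 = byte 1 bit 5; 27 bits remain
Read 4: bits[13:21] width=8 -> value=162 (bin 10100010); offset now 21 = byte 2 bit 5; 19 bits remain
Read 5: bits[21:33] width=12 -> value=2249 (bin 100011001001); offset now 33 = byte 4 bit 1; 7 bits remain
Read 6: bits[33:37] width=4 -> value=12 (bin 1100); offset now 37 = byte 4 bit 5; 3 bits remain

Answer: 4 5 12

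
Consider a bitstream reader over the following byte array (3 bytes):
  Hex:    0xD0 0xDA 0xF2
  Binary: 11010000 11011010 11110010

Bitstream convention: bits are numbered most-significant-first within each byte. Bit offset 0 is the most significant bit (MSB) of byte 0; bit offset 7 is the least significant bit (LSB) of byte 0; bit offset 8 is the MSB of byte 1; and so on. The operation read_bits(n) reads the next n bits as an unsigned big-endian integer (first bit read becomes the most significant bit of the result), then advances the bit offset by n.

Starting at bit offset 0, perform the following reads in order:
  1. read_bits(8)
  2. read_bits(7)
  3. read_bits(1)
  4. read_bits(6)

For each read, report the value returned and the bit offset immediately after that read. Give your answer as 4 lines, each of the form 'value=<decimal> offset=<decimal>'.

Read 1: bits[0:8] width=8 -> value=208 (bin 11010000); offset now 8 = byte 1 bit 0; 16 bits remain
Read 2: bits[8:15] width=7 -> value=109 (bin 1101101); offset now 15 = byte 1 bit 7; 9 bits remain
Read 3: bits[15:16] width=1 -> value=0 (bin 0); offset now 16 = byte 2 bit 0; 8 bits remain
Read 4: bits[16:22] width=6 -> value=60 (bin 111100); offset now 22 = byte 2 bit 6; 2 bits remain

Answer: value=208 offset=8
value=109 offset=15
value=0 offset=16
value=60 offset=22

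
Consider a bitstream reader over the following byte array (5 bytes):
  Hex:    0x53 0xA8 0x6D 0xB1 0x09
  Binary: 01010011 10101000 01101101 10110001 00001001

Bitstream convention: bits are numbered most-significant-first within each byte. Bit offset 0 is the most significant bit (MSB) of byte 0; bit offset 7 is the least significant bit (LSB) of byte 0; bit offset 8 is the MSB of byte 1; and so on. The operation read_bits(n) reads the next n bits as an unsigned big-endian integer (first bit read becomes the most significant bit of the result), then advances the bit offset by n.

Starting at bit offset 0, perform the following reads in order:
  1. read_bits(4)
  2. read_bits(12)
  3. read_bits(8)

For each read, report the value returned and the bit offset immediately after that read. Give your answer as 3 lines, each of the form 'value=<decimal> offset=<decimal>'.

Answer: value=5 offset=4
value=936 offset=16
value=109 offset=24

Derivation:
Read 1: bits[0:4] width=4 -> value=5 (bin 0101); offset now 4 = byte 0 bit 4; 36 bits remain
Read 2: bits[4:16] width=12 -> value=936 (bin 001110101000); offset now 16 = byte 2 bit 0; 24 bits remain
Read 3: bits[16:24] width=8 -> value=109 (bin 01101101); offset now 24 = byte 3 bit 0; 16 bits remain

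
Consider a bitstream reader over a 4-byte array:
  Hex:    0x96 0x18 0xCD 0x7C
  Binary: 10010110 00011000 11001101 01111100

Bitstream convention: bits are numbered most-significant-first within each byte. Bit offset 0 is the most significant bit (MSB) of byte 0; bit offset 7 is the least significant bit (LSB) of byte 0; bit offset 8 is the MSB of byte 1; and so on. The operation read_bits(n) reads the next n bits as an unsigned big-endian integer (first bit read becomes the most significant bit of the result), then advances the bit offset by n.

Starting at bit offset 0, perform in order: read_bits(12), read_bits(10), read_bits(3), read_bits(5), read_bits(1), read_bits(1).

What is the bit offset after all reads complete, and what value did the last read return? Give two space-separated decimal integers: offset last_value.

Answer: 32 0

Derivation:
Read 1: bits[0:12] width=12 -> value=2401 (bin 100101100001); offset now 12 = byte 1 bit 4; 20 bits remain
Read 2: bits[12:22] width=10 -> value=563 (bin 1000110011); offset now 22 = byte 2 bit 6; 10 bits remain
Read 3: bits[22:25] width=3 -> value=2 (bin 010); offset now 25 = byte 3 bit 1; 7 bits remain
Read 4: bits[25:30] width=5 -> value=31 (bin 11111); offset now 30 = byte 3 bit 6; 2 bits remain
Read 5: bits[30:31] width=1 -> value=0 (bin 0); offset now 31 = byte 3 bit 7; 1 bits remain
Read 6: bits[31:32] width=1 -> value=0 (bin 0); offset now 32 = byte 4 bit 0; 0 bits remain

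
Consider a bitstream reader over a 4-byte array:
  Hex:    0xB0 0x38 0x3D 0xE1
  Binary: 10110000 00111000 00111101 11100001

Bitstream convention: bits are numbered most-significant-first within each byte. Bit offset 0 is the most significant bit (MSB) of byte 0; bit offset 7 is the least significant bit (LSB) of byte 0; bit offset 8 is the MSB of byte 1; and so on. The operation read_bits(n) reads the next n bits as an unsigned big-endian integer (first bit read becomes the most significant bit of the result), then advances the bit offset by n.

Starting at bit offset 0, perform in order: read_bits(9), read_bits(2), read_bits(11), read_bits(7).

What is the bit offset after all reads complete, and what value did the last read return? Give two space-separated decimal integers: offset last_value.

Answer: 29 60

Derivation:
Read 1: bits[0:9] width=9 -> value=352 (bin 101100000); offset now 9 = byte 1 bit 1; 23 bits remain
Read 2: bits[9:11] width=2 -> value=1 (bin 01); offset now 11 = byte 1 bit 3; 21 bits remain
Read 3: bits[11:22] width=11 -> value=1551 (bin 11000001111); offset now 22 = byte 2 bit 6; 10 bits remain
Read 4: bits[22:29] width=7 -> value=60 (bin 0111100); offset now 29 = byte 3 bit 5; 3 bits remain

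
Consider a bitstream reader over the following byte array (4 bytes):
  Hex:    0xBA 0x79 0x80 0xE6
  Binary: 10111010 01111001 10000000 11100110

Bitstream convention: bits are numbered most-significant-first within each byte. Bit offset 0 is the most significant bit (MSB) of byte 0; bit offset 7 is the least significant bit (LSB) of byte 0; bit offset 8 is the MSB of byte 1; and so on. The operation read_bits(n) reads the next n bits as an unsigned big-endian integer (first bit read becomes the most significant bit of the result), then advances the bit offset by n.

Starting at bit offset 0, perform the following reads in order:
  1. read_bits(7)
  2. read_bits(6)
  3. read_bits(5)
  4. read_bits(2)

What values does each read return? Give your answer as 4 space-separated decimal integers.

Read 1: bits[0:7] width=7 -> value=93 (bin 1011101); offset now 7 = byte 0 bit 7; 25 bits remain
Read 2: bits[7:13] width=6 -> value=15 (bin 001111); offset now 13 = byte 1 bit 5; 19 bits remain
Read 3: bits[13:18] width=5 -> value=6 (bin 00110); offset now 18 = byte 2 bit 2; 14 bits remain
Read 4: bits[18:20] width=2 -> value=0 (bin 00); offset now 20 = byte 2 bit 4; 12 bits remain

Answer: 93 15 6 0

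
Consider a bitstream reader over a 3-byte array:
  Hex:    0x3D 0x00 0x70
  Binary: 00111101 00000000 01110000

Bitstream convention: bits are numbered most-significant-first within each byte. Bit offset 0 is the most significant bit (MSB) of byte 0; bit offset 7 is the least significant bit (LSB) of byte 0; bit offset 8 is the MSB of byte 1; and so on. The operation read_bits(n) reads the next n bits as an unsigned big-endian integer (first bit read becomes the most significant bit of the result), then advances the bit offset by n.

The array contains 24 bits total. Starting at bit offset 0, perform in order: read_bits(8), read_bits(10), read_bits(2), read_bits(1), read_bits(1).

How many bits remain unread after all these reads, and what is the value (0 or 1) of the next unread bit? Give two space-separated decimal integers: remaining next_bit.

Answer: 2 0

Derivation:
Read 1: bits[0:8] width=8 -> value=61 (bin 00111101); offset now 8 = byte 1 bit 0; 16 bits remain
Read 2: bits[8:18] width=10 -> value=1 (bin 0000000001); offset now 18 = byte 2 bit 2; 6 bits remain
Read 3: bits[18:20] width=2 -> value=3 (bin 11); offset now 20 = byte 2 bit 4; 4 bits remain
Read 4: bits[20:21] width=1 -> value=0 (bin 0); offset now 21 = byte 2 bit 5; 3 bits remain
Read 5: bits[21:22] width=1 -> value=0 (bin 0); offset now 22 = byte 2 bit 6; 2 bits remain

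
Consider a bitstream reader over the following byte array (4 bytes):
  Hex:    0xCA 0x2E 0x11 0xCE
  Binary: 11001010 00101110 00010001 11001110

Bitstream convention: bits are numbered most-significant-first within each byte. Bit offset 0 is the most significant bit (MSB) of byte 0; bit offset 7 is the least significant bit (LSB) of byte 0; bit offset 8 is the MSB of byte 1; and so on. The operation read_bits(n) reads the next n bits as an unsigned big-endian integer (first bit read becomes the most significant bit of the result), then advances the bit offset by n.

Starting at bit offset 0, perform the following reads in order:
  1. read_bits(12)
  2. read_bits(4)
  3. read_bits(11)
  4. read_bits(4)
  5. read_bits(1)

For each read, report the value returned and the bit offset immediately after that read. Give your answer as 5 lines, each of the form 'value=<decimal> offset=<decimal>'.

Read 1: bits[0:12] width=12 -> value=3234 (bin 110010100010); offset now 12 = byte 1 bit 4; 20 bits remain
Read 2: bits[12:16] width=4 -> value=14 (bin 1110); offset now 16 = byte 2 bit 0; 16 bits remain
Read 3: bits[16:27] width=11 -> value=142 (bin 00010001110); offset now 27 = byte 3 bit 3; 5 bits remain
Read 4: bits[27:31] width=4 -> value=7 (bin 0111); offset now 31 = byte 3 bit 7; 1 bits remain
Read 5: bits[31:32] width=1 -> value=0 (bin 0); offset now 32 = byte 4 bit 0; 0 bits remain

Answer: value=3234 offset=12
value=14 offset=16
value=142 offset=27
value=7 offset=31
value=0 offset=32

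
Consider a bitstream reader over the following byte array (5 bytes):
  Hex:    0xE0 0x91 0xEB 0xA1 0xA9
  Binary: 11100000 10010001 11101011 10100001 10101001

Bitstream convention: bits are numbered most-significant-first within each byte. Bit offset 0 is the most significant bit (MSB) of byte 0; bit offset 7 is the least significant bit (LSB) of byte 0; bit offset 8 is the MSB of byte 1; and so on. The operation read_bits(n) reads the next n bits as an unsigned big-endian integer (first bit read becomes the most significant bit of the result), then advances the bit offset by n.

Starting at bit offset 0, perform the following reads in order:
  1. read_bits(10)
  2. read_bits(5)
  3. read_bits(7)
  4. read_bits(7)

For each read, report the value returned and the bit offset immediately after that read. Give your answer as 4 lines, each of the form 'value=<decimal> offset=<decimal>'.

Answer: value=898 offset=10
value=8 offset=15
value=122 offset=22
value=116 offset=29

Derivation:
Read 1: bits[0:10] width=10 -> value=898 (bin 1110000010); offset now 10 = byte 1 bit 2; 30 bits remain
Read 2: bits[10:15] width=5 -> value=8 (bin 01000); offset now 15 = byte 1 bit 7; 25 bits remain
Read 3: bits[15:22] width=7 -> value=122 (bin 1111010); offset now 22 = byte 2 bit 6; 18 bits remain
Read 4: bits[22:29] width=7 -> value=116 (bin 1110100); offset now 29 = byte 3 bit 5; 11 bits remain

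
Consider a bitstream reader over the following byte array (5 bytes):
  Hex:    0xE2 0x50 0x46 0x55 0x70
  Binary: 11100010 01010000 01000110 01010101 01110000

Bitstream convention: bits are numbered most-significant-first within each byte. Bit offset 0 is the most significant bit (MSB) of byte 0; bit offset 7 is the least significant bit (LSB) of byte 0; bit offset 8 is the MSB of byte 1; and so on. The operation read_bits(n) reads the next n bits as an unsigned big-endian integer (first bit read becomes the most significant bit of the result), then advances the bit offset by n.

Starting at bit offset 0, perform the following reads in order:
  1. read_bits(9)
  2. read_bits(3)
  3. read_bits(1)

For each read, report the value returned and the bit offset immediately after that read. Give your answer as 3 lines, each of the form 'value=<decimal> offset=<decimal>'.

Read 1: bits[0:9] width=9 -> value=452 (bin 111000100); offset now 9 = byte 1 bit 1; 31 bits remain
Read 2: bits[9:12] width=3 -> value=5 (bin 101); offset now 12 = byte 1 bit 4; 28 bits remain
Read 3: bits[12:13] width=1 -> value=0 (bin 0); offset now 13 = byte 1 bit 5; 27 bits remain

Answer: value=452 offset=9
value=5 offset=12
value=0 offset=13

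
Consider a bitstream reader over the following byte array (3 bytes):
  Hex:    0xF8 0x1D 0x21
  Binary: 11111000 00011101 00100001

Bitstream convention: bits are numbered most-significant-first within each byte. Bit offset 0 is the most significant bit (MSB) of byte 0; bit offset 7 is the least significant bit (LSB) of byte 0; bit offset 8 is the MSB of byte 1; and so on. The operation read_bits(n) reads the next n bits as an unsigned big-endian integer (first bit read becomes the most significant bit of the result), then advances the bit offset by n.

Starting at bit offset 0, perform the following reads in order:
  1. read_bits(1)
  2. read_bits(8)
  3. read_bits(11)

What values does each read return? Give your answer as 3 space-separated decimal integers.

Answer: 1 240 466

Derivation:
Read 1: bits[0:1] width=1 -> value=1 (bin 1); offset now 1 = byte 0 bit 1; 23 bits remain
Read 2: bits[1:9] width=8 -> value=240 (bin 11110000); offset now 9 = byte 1 bit 1; 15 bits remain
Read 3: bits[9:20] width=11 -> value=466 (bin 00111010010); offset now 20 = byte 2 bit 4; 4 bits remain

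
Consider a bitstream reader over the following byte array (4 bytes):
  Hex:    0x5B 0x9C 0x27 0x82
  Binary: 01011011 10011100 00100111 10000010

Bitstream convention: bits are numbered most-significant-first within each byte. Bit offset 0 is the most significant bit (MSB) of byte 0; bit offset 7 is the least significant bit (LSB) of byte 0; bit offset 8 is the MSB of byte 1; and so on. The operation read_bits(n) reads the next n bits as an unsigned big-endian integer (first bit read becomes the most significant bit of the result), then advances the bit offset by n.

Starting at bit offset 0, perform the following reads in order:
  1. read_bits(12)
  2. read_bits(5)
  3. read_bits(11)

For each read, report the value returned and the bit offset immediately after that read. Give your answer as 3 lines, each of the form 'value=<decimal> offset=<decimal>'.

Read 1: bits[0:12] width=12 -> value=1465 (bin 010110111001); offset now 12 = byte 1 bit 4; 20 bits remain
Read 2: bits[12:17] width=5 -> value=24 (bin 11000); offset now 17 = byte 2 bit 1; 15 bits remain
Read 3: bits[17:28] width=11 -> value=632 (bin 01001111000); offset now 28 = byte 3 bit 4; 4 bits remain

Answer: value=1465 offset=12
value=24 offset=17
value=632 offset=28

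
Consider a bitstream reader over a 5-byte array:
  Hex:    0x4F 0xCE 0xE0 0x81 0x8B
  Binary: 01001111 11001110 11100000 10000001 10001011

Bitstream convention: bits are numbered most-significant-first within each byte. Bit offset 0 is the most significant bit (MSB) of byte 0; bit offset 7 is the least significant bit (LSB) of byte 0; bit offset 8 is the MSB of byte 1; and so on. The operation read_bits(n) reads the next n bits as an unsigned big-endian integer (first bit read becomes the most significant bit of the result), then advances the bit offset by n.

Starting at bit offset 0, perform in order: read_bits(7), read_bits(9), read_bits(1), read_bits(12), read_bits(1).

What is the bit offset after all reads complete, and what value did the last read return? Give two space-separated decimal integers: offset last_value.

Read 1: bits[0:7] width=7 -> value=39 (bin 0100111); offset now 7 = byte 0 bit 7; 33 bits remain
Read 2: bits[7:16] width=9 -> value=462 (bin 111001110); offset now 16 = byte 2 bit 0; 24 bits remain
Read 3: bits[16:17] width=1 -> value=1 (bin 1); offset now 17 = byte 2 bit 1; 23 bits remain
Read 4: bits[17:29] width=12 -> value=3088 (bin 110000010000); offset now 29 = byte 3 bit 5; 11 bits remain
Read 5: bits[29:30] width=1 -> value=0 (bin 0); offset now 30 = byte 3 bit 6; 10 bits remain

Answer: 30 0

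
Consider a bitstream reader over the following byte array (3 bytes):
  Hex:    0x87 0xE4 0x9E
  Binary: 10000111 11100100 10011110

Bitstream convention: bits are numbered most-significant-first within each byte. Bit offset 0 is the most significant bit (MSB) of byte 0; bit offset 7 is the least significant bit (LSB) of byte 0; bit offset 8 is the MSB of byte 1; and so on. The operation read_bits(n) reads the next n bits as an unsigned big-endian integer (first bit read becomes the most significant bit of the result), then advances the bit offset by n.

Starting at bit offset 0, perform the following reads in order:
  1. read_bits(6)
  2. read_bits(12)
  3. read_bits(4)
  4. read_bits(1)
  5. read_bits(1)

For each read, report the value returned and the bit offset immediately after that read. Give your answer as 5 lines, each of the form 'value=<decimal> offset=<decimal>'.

Read 1: bits[0:6] width=6 -> value=33 (bin 100001); offset now 6 = byte 0 bit 6; 18 bits remain
Read 2: bits[6:18] width=12 -> value=3986 (bin 111110010010); offset now 18 = byte 2 bit 2; 6 bits remain
Read 3: bits[18:22] width=4 -> value=7 (bin 0111); offset now 22 = byte 2 bit 6; 2 bits remain
Read 4: bits[22:23] width=1 -> value=1 (bin 1); offset now 23 = byte 2 bit 7; 1 bits remain
Read 5: bits[23:24] width=1 -> value=0 (bin 0); offset now 24 = byte 3 bit 0; 0 bits remain

Answer: value=33 offset=6
value=3986 offset=18
value=7 offset=22
value=1 offset=23
value=0 offset=24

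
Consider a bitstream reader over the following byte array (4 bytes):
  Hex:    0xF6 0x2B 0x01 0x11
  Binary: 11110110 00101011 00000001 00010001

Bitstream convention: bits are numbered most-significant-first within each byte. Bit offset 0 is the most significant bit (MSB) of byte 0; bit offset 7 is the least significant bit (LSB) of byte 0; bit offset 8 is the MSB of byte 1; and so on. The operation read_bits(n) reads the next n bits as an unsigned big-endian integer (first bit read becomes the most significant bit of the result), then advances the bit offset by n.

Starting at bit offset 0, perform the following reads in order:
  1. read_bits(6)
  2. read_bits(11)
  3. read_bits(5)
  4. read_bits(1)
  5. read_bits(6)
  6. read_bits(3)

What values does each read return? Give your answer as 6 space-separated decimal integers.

Read 1: bits[0:6] width=6 -> value=61 (bin 111101); offset now 6 = byte 0 bit 6; 26 bits remain
Read 2: bits[6:17] width=11 -> value=1110 (bin 10001010110); offset now 17 = byte 2 bit 1; 15 bits remain
Read 3: bits[17:22] width=5 -> value=0 (bin 00000); offset now 22 = byte 2 bit 6; 10 bits remain
Read 4: bits[22:23] width=1 -> value=0 (bin 0); offset now 23 = byte 2 bit 7; 9 bits remain
Read 5: bits[23:29] width=6 -> value=34 (bin 100010); offset now 29 = byte 3 bit 5; 3 bits remain
Read 6: bits[29:32] width=3 -> value=1 (bin 001); offset now 32 = byte 4 bit 0; 0 bits remain

Answer: 61 1110 0 0 34 1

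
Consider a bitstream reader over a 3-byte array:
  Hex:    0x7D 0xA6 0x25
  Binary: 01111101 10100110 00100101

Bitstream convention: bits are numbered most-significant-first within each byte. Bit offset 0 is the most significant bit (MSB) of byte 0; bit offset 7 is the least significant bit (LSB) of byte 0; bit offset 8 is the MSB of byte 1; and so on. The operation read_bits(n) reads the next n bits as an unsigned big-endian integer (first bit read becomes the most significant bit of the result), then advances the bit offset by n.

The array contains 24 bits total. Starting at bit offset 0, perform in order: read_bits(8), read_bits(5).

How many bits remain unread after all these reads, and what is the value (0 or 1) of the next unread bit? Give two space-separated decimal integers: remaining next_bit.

Read 1: bits[0:8] width=8 -> value=125 (bin 01111101); offset now 8 = byte 1 bit 0; 16 bits remain
Read 2: bits[8:13] width=5 -> value=20 (bin 10100); offset now 13 = byte 1 bit 5; 11 bits remain

Answer: 11 1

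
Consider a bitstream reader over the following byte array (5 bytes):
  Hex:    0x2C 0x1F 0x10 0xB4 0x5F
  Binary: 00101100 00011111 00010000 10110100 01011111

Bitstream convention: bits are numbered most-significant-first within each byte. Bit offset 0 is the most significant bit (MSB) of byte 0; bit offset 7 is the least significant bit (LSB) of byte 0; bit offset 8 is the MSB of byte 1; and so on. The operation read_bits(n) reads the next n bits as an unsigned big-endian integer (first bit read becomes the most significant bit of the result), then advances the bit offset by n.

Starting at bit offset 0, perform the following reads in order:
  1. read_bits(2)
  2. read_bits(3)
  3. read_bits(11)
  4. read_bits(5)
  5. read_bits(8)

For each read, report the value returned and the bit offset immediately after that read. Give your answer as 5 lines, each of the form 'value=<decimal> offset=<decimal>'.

Answer: value=0 offset=2
value=5 offset=5
value=1055 offset=16
value=2 offset=21
value=22 offset=29

Derivation:
Read 1: bits[0:2] width=2 -> value=0 (bin 00); offset now 2 = byte 0 bit 2; 38 bits remain
Read 2: bits[2:5] width=3 -> value=5 (bin 101); offset now 5 = byte 0 bit 5; 35 bits remain
Read 3: bits[5:16] width=11 -> value=1055 (bin 10000011111); offset now 16 = byte 2 bit 0; 24 bits remain
Read 4: bits[16:21] width=5 -> value=2 (bin 00010); offset now 21 = byte 2 bit 5; 19 bits remain
Read 5: bits[21:29] width=8 -> value=22 (bin 00010110); offset now 29 = byte 3 bit 5; 11 bits remain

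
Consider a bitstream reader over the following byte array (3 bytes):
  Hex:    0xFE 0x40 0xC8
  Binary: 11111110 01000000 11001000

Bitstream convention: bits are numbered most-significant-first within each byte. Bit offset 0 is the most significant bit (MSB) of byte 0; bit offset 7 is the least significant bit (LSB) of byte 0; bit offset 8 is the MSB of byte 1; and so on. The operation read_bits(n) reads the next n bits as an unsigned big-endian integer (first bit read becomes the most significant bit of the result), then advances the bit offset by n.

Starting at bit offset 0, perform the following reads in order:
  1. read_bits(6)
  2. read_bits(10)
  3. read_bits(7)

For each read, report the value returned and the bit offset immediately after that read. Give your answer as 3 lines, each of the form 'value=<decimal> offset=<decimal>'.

Read 1: bits[0:6] width=6 -> value=63 (bin 111111); offset now 6 = byte 0 bit 6; 18 bits remain
Read 2: bits[6:16] width=10 -> value=576 (bin 1001000000); offset now 16 = byte 2 bit 0; 8 bits remain
Read 3: bits[16:23] width=7 -> value=100 (bin 1100100); offset now 23 = byte 2 bit 7; 1 bits remain

Answer: value=63 offset=6
value=576 offset=16
value=100 offset=23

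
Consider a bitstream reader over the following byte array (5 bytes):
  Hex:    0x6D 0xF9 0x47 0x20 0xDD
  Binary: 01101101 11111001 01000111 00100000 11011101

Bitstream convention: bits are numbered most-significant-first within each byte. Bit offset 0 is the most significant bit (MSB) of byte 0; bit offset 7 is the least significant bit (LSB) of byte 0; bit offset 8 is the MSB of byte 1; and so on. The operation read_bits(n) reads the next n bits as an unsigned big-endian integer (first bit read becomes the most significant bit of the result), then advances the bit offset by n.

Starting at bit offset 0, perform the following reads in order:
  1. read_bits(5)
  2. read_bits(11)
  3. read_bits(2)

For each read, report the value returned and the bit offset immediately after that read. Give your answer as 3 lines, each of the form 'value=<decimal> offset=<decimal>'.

Read 1: bits[0:5] width=5 -> value=13 (bin 01101); offset now 5 = byte 0 bit 5; 35 bits remain
Read 2: bits[5:16] width=11 -> value=1529 (bin 10111111001); offset now 16 = byte 2 bit 0; 24 bits remain
Read 3: bits[16:18] width=2 -> value=1 (bin 01); offset now 18 = byte 2 bit 2; 22 bits remain

Answer: value=13 offset=5
value=1529 offset=16
value=1 offset=18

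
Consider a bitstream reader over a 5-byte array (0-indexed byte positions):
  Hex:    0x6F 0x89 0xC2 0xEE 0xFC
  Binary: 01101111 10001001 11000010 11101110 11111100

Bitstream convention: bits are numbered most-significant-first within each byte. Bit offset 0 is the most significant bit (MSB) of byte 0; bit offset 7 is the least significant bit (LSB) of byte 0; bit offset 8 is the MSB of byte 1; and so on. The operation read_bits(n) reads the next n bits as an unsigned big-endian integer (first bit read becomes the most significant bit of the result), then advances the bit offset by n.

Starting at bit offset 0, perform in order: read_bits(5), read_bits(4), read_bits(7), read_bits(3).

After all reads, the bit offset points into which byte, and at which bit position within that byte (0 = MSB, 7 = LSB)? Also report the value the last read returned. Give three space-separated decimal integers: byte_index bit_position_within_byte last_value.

Read 1: bits[0:5] width=5 -> value=13 (bin 01101); offset now 5 = byte 0 bit 5; 35 bits remain
Read 2: bits[5:9] width=4 -> value=15 (bin 1111); offset now 9 = byte 1 bit 1; 31 bits remain
Read 3: bits[9:16] width=7 -> value=9 (bin 0001001); offset now 16 = byte 2 bit 0; 24 bits remain
Read 4: bits[16:19] width=3 -> value=6 (bin 110); offset now 19 = byte 2 bit 3; 21 bits remain

Answer: 2 3 6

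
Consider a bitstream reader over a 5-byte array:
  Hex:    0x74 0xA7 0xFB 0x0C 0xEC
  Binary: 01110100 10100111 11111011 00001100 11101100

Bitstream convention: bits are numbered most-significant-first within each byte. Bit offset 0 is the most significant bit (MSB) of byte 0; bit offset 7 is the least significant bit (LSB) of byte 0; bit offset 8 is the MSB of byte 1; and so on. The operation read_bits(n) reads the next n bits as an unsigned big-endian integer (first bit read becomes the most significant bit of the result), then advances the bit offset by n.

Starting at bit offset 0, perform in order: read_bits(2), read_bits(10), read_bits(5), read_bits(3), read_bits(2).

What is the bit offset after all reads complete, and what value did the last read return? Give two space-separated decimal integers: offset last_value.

Read 1: bits[0:2] width=2 -> value=1 (bin 01); offset now 2 = byte 0 bit 2; 38 bits remain
Read 2: bits[2:12] width=10 -> value=842 (bin 1101001010); offset now 12 = byte 1 bit 4; 28 bits remain
Read 3: bits[12:17] width=5 -> value=15 (bin 01111); offset now 17 = byte 2 bit 1; 23 bits remain
Read 4: bits[17:20] width=3 -> value=7 (bin 111); offset now 20 = byte 2 bit 4; 20 bits remain
Read 5: bits[20:22] width=2 -> value=2 (bin 10); offset now 22 = byte 2 bit 6; 18 bits remain

Answer: 22 2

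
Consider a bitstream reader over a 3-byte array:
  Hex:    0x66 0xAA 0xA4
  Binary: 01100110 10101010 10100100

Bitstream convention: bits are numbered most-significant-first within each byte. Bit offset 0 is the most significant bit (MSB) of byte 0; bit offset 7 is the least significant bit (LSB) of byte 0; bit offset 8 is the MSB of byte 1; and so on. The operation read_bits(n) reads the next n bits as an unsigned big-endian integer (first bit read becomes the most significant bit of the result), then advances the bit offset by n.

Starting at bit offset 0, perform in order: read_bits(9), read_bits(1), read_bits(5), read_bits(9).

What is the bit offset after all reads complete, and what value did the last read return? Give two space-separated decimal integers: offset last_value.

Answer: 24 164

Derivation:
Read 1: bits[0:9] width=9 -> value=205 (bin 011001101); offset now 9 = byte 1 bit 1; 15 bits remain
Read 2: bits[9:10] width=1 -> value=0 (bin 0); offset now 10 = byte 1 bit 2; 14 bits remain
Read 3: bits[10:15] width=5 -> value=21 (bin 10101); offset now 15 = byte 1 bit 7; 9 bits remain
Read 4: bits[15:24] width=9 -> value=164 (bin 010100100); offset now 24 = byte 3 bit 0; 0 bits remain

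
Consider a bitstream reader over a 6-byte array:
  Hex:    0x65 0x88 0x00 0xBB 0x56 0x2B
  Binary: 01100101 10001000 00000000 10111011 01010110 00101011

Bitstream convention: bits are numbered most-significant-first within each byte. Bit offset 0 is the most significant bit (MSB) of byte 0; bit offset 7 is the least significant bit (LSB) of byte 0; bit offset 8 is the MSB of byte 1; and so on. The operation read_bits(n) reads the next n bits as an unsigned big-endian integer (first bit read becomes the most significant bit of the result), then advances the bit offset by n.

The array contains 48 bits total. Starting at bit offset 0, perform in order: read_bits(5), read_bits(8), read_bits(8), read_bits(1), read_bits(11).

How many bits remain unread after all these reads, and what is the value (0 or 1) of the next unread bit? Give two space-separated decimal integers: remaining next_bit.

Answer: 15 1

Derivation:
Read 1: bits[0:5] width=5 -> value=12 (bin 01100); offset now 5 = byte 0 bit 5; 43 bits remain
Read 2: bits[5:13] width=8 -> value=177 (bin 10110001); offset now 13 = byte 1 bit 5; 35 bits remain
Read 3: bits[13:21] width=8 -> value=0 (bin 00000000); offset now 21 = byte 2 bit 5; 27 bits remain
Read 4: bits[21:22] width=1 -> value=0 (bin 0); offset now 22 = byte 2 bit 6; 26 bits remain
Read 5: bits[22:33] width=11 -> value=374 (bin 00101110110); offset now 33 = byte 4 bit 1; 15 bits remain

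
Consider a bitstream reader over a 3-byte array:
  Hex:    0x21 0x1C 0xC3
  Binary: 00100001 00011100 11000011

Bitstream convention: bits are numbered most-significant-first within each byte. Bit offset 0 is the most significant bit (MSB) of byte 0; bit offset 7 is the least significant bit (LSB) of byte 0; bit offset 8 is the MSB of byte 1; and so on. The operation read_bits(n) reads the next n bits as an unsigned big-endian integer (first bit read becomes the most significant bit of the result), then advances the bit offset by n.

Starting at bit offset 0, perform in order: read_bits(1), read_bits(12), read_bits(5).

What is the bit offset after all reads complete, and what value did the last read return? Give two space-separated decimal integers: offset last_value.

Read 1: bits[0:1] width=1 -> value=0 (bin 0); offset now 1 = byte 0 bit 1; 23 bits remain
Read 2: bits[1:13] width=12 -> value=1059 (bin 010000100011); offset now 13 = byte 1 bit 5; 11 bits remain
Read 3: bits[13:18] width=5 -> value=19 (bin 10011); offset now 18 = byte 2 bit 2; 6 bits remain

Answer: 18 19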